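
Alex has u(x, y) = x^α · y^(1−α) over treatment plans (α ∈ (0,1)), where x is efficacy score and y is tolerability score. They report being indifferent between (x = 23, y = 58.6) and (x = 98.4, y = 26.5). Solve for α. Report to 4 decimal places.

α ≈ 0.3532

Indifference: 23^α · 58.6^(1−α) = 98.4^α · 26.5^(1−α).
Rearrange to (23/98.4)^α = (26.5/58.6)^(1−α) and take logs: α·-1.4535466 = (1−α)·-0.7935900.
Thus α·(-2.2471366) = -0.7935900, so α = -0.7935900/-2.2471366 ≈ 0.3532.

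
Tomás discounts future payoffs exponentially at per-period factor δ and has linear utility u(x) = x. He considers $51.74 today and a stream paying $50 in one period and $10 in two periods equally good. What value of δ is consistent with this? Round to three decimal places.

Equating present values: 51.74 = 50δ + 10δ².
That is, 10δ² + 50δ − 51.74 = 0, a quadratic in δ.
The positive root is δ = [−50 + √(50² + 4·10·51.74)] / (2·10) = (−50 + 67.599)/20 ≈ 0.880.

δ ≈ 0.880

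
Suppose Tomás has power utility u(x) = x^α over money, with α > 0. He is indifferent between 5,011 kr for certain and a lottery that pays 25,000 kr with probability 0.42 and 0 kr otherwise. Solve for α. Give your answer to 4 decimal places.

α ≈ 0.5397

Since u(0) = 0, the lottery's EU is 0.42·25000^α.
Setting u(5011) equal to that: 5011^α = 0.42·25000^α ⇒ (5011/25000)^α = 0.42.
Taking logs: α·ln(5011/25000) = ln(0.42), so α = -0.8675006 / -1.6072403 ≈ 0.5397.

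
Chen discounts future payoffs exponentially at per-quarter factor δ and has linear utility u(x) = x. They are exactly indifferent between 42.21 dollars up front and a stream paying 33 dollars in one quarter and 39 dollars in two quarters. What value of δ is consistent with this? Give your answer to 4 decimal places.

δ ≈ 0.7000

Present value of the stream is 33·δ + 39·δ². Indifference gives 33δ + 39δ² = 42.21.
So 39δ² + 33δ − 42.21 = 0.
By the quadratic formula (taking the positive root), δ = (−33 + √7673.76) / 78 ≈ 0.7000.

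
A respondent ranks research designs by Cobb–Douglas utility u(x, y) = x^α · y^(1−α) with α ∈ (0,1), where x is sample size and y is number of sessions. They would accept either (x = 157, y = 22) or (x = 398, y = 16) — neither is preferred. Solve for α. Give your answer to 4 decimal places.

Indifference: 157^α · 22^(1−α) = 398^α · 16^(1−α).
Rearrange to (157/398)^α = (16/22)^(1−α) and take logs: α·-0.9302062 = (1−α)·-0.3184537.
So α/(1−α) = (-0.3184537)/(-0.9302062) = 0.3423474, and α = 0.3423474/1.3423474 ≈ 0.2550.

α ≈ 0.2550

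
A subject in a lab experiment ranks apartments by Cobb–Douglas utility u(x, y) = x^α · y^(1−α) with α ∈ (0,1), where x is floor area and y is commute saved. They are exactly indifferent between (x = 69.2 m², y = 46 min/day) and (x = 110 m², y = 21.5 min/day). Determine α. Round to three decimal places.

α ≈ 0.621

Indifference: 69.2^α · 46^(1−α) = 110^α · 21.5^(1−α).
Taking logs: α·ln 69.2 + (1−α)·ln 46 = α·ln 110 + (1−α)·ln 21.5, i.e. α·-0.463480 = (1−α)·-0.760588.
Thus α·(-1.224068) = -0.760588, so α = -0.760588/-1.224068 ≈ 0.621.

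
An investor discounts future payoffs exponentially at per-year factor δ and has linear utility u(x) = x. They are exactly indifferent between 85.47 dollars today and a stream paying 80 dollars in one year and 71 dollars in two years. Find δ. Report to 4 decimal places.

Present value of the stream is 80·δ + 71·δ². Indifference gives 80δ + 71δ² = 85.47.
So 71δ² + 80δ − 85.47 = 0.
δ = (−80 + √(80² + 4·71·85.47)) / (2·71) = (−80 + √30673.48) / 142 ≈ 0.6700.

δ ≈ 0.6700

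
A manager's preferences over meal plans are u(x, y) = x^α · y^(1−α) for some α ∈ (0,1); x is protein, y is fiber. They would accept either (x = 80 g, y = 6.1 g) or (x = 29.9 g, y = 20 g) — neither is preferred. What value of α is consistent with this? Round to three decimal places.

α ≈ 0.547

Set the two utilities equal: 80^α·6.1^(1−α) = 29.9^α·20^(1−α).
Rearrange to (80/29.9)^α = (20/6.1)^(1−α) and take logs: α·0.984168 = (1−α)·1.187444.
So α/(1−α) = (1.187444)/(0.984168) = 1.206546, and α = 1.206546/2.206546 ≈ 0.547.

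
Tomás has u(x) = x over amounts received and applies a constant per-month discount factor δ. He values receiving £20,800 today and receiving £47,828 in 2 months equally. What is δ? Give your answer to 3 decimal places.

δ ≈ 0.659

Indifference means u(20800) = δ^2 · u(47828), so δ^2 = u(20800)/u(47828).
With u(x) = x: δ^2 = 20800/47828 = 0.43489.
Hence δ = (0.43489)^(1/2) = 0.65946.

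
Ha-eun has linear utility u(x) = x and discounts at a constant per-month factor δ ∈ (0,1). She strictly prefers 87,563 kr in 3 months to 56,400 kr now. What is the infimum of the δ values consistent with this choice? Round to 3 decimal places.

δ > 0.864

Comparing present values: 56400 < δ^3·87563.
Dividing by 87563: δ^3 > 0.64411. Both sides are positive, so the cube root keeps the direction.
δ > 0.64411^(1/3) = 0.864.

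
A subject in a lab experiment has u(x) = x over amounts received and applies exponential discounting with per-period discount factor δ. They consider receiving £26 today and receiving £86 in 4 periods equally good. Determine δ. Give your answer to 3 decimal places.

δ ≈ 0.742

Equating discounted utilities: u(26) = δ^4·u(86) ⇒ δ^4 = u(26)/u(86).
With u(x) = x: δ^4 = 26/86 = 0.30233.
So δ = 0.30233^(1/4) ≈ 0.742.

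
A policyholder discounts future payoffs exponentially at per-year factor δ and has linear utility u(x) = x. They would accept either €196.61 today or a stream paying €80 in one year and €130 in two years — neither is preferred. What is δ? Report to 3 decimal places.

Equating present values: 196.61 = 80δ + 130δ².
So 130δ² + 80δ − 196.61 = 0.
The positive root is δ = [−80 + √(80² + 4·130·196.61)] / (2·130) = (−80 + 329.602)/260 ≈ 0.960.

δ ≈ 0.960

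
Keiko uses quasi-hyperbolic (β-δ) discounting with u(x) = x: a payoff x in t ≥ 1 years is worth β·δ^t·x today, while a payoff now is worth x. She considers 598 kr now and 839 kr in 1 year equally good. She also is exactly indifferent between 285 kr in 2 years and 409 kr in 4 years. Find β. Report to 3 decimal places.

Both payoffs in the second observation are in the future, so β drops out: δ^2·285 = δ^4·409 ⇒ δ^2 = 285/409 = 0.69682, so δ = 0.83476.
The first indifference: 598 = β·δ·839, so β = 598/(δ·839) = 598/(0.83476·839) ≈ 0.854.

β ≈ 0.854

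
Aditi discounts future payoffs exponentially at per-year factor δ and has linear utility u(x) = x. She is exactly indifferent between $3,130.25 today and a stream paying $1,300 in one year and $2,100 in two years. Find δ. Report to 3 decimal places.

δ ≈ 0.950

Equating present values: 3130.25 = 1300δ + 2100δ².
So 2100δ² + 1300δ − 3130.25 = 0.
The positive root is δ = [−1300 + √(1300² + 4·2100·3130.25)] / (2·2100) = (−1300 + 5290.000)/4200 ≈ 0.950.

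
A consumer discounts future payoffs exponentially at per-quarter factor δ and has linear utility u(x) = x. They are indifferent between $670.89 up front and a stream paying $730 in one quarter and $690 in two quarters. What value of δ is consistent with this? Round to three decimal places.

Equating present values: 670.89 = 730δ + 690δ².
That is, 690δ² + 730δ − 670.89 = 0, a quadratic in δ.
By the quadratic formula (taking the positive root), δ = (−730 + √2384556.40) / 1380 ≈ 0.590.

δ ≈ 0.590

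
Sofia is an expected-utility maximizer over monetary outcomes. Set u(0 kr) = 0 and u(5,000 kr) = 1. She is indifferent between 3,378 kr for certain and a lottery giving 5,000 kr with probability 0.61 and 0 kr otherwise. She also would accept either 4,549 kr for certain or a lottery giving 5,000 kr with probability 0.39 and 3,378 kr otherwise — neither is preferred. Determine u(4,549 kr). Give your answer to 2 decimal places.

First, u(3,378 kr) = 0.61·u(5,000 kr) + 0.39·u(0 kr) = 0.61.
Chaining: u(4,549 kr) = 0.39·1.00 + 0.61·0.61 = 0.7621.

0.76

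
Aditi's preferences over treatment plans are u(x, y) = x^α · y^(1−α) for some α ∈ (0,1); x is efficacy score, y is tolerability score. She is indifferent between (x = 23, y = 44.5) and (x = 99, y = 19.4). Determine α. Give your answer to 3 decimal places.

α ≈ 0.363

Indifference: 23^α · 44.5^(1−α) = 99^α · 19.4^(1−α).
Rearrange to (23/99)^α = (19.4/44.5)^(1−α) and take logs: α·-1.459626 = (1−α)·-0.830216.
Thus α·(-2.289842) = -0.830216, so α = -0.830216/-2.289842 ≈ 0.363.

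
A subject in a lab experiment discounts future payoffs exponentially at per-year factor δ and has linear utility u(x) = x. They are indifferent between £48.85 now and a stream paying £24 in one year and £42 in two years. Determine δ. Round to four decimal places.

δ ≈ 0.8300

Present value of the stream is 24·δ + 42·δ². Indifference gives 24δ + 42δ² = 48.85.
Rearranged: 42δ² + 24δ − 48.85 = 0.
The positive root is δ = [−24 + √(24² + 4·42·48.85)] / (2·42) = (−24 + 93.717)/84 ≈ 0.8300.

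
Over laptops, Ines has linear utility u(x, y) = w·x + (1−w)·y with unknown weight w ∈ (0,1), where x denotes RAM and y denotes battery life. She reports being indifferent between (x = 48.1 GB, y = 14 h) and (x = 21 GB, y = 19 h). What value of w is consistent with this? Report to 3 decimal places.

w = 0.156

u(48.1,14) = u(21,19) means w·48.1 + (1−w)·14 = w·21 + (1−w)·19.
w·(48.1−21) = (1−w)·(19−14), i.e. w·27.1 = (1−w)·5.
So w/(1−w) = 5/27.1 = 0.1845, giving w = 5/(27.1+5) = 0.156.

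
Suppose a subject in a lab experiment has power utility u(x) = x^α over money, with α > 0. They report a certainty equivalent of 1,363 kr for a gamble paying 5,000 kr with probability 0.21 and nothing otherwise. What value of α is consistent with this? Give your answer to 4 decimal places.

α ≈ 1.2007

The lottery's expected utility is 0.21·u(5000) + 0.79·u(0) = 0.21·5000^α (since u(0) = 0 for α > 0).
Indifference: 1363^α = 0.21·5000^α, so (1363/5000)^α = 0.21.
α = ln(0.21) / ln(1363/5000) = -1.5606477/-1.2997498 ≈ 1.2007.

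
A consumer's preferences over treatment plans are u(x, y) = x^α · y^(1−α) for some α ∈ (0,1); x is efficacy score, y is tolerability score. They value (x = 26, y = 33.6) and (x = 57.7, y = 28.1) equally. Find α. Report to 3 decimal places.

α ≈ 0.183

Indifference: 26^α · 33.6^(1−α) = 57.7^α · 28.1^(1−α).
Taking logs: α·ln 26 + (1−α)·ln 33.6 = α·ln 57.7 + (1−α)·ln 28.1, i.e. α·-0.797161 = (1−α)·-0.178756.
So α/(1−α) = (-0.178756)/(-0.797161) = 0.224241, and α = 0.224241/1.224241 ≈ 0.183.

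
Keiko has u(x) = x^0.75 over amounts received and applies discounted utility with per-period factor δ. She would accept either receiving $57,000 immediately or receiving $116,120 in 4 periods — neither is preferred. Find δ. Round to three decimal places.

δ ≈ 0.875

Indifference means u(57000) = δ^4 · u(116120), so δ^4 = u(57000)/u(116120).
Since u(x) = x^0.75, δ^4 = (57000/116120)^0.75 = 0.49087^0.75 = 0.58644.
Taking the 4th root: δ = 0.58644^(1/4) ≈ 0.875.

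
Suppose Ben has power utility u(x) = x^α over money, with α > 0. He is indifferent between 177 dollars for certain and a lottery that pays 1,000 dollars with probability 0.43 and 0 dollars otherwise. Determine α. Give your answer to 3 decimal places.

Since u(0) = 0, the lottery's EU is 0.43·1000^α.
Setting u(177) equal to that: 177^α = 0.43·1000^α ⇒ (177/1000)^α = 0.43.
Take logs: α = ln 0.43 / ln(177/1000) ≈ 0.48739.

α ≈ 0.487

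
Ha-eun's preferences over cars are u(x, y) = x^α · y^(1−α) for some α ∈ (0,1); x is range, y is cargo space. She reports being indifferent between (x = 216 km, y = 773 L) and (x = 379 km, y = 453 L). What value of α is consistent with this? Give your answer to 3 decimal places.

Set the two utilities equal: 216^α·773^(1−α) = 379^α·453^(1−α).
(216/379)^α = (453/773)^(1−α); take logs: α·ln(216/379) = (1−α)·ln(453/773), i.e. α·-0.562258 = (1−α)·-0.534387.
With A = -0.562258 and B = -0.534387: α·A = (1−α)·B, so α = B/(A+B) = -0.534387/-1.096645 ≈ 0.487.

α ≈ 0.487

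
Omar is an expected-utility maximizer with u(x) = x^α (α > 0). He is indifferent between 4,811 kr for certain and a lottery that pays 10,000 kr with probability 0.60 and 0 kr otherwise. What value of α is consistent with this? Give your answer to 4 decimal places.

α ≈ 0.6982

Since u(0) = 0, the lottery's EU is 0.60·10000^α.
Indifference: 4811^α = 0.60·10000^α, so (4811/10000)^α = 0.60.
Take logs: α = ln 0.60 / ln(4811/10000) ≈ 0.698154.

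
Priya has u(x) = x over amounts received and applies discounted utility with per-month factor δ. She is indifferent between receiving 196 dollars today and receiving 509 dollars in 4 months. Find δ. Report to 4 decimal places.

δ ≈ 0.7877

Indifference means u(196) = δ^4 · u(509), so δ^4 = u(196)/u(509).
With u(x) = x: δ^4 = 196/509 = 0.38507.
Hence δ = (0.38507)^(1/4) = 0.787743.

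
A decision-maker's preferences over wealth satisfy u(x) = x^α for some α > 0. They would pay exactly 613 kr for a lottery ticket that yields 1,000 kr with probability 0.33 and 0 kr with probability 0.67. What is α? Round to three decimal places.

α ≈ 2.265

Since u(0) = 0, the lottery's EU is 0.33·1000^α.
Setting u(613) equal to that: 613^α = 0.33·1000^α ⇒ (613/1000)^α = 0.33.
Taking logs: α·ln(613/1000) = ln(0.33), so α = -1.108663 / -0.489390 ≈ 2.265.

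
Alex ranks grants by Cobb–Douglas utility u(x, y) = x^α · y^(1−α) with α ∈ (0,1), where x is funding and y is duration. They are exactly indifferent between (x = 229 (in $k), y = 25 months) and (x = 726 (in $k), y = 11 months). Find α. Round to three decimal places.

α ≈ 0.416

Indifference: 229^α · 25^(1−α) = 726^α · 11^(1−α).
Rearrange to (229/726)^α = (11/25)^(1−α) and take logs: α·-1.153828 = (1−α)·-0.820981.
So α/(1−α) = (-0.820981)/(-1.153828) = 0.711528, and α = 0.711528/1.711528 ≈ 0.416.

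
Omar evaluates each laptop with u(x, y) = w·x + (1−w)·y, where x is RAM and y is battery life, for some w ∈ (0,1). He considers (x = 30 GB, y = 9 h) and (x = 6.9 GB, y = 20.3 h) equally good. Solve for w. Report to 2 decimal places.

Equating utilities: w·30 + (1−w)·9 = w·6.9 + (1−w)·20.3.
w·(30−6.9) = (1−w)·(20.3−9), i.e. w·23.1 = (1−w)·11.3.
The marginal rate of substitution is 11.3/23.1, so w = 11.3/(23.1+11.3) = 0.33.

w = 0.33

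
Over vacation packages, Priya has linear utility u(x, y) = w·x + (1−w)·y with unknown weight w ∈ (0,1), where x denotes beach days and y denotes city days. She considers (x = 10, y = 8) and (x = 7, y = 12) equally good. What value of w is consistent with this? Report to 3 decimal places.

w = 0.571

Equating utilities: w·10 + (1−w)·8 = w·7 + (1−w)·12.
w·(10−7) = (1−w)·(12−8), i.e. w·3 = (1−w)·4.
So w/(1−w) = 4/3 = 1.3333, giving w = 4/(3+4) = 0.571.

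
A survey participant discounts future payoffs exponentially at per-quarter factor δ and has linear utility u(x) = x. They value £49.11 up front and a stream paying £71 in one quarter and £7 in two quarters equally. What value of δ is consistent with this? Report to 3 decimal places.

Present value of the stream is 71·δ + 7·δ². Indifference gives 71δ + 7δ² = 49.11.
So 7δ² + 71δ − 49.11 = 0.
By the quadratic formula (taking the positive root), δ = (−71 + √6416.08) / 14 ≈ 0.650.

δ ≈ 0.650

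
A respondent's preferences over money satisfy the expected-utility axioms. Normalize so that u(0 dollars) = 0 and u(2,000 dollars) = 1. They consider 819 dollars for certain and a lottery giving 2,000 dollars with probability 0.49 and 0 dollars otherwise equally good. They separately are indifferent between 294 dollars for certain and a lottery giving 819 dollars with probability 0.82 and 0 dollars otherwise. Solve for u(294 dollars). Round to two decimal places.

0.40

First, u(819 dollars) = 0.49·u(2,000 dollars) + 0.51·u(0 dollars) = 0.49.
The second indifference gives u(294 dollars) = 0.82·u(819 dollars) + 0.18·u(0 dollars) = 0.82·0.49 + 0.18·0.00 = 0.4018.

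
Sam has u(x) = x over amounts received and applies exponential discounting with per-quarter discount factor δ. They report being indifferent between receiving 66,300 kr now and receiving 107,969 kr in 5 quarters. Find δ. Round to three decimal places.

δ ≈ 0.907

Equating discounted utilities: u(66300) = δ^5·u(107969) ⇒ δ^5 = u(66300)/u(107969).
With u(x) = x: δ^5 = 66300/107969 = 0.61407.
So δ = 0.61407^(1/5) ≈ 0.907.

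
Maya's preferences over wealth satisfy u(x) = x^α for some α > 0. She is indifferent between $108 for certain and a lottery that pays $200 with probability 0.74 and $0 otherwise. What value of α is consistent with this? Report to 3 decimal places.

EU(lottery) = 0.74·200^α + 0.26·0 = 0.74·200^α.
Equating: 108^α = 0.74·200^α, i.e. 0.5400^α = 0.74.
Take logs: α = ln 0.74 / ln(108/200) ≈ 0.48866.

α ≈ 0.489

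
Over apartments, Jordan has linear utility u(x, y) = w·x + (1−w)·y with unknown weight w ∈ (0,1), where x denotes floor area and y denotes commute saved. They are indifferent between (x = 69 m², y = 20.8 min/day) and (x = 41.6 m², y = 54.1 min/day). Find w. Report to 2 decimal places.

w = 0.55

Equating utilities: w·69 + (1−w)·20.8 = w·41.6 + (1−w)·54.1.
w·(69−41.6) = (1−w)·(54.1−20.8), i.e. w·27.4 = (1−w)·33.3.
So w/(1−w) = 33.3/27.4 = 1.2153, giving w = 33.3/(27.4+33.3) = 0.55.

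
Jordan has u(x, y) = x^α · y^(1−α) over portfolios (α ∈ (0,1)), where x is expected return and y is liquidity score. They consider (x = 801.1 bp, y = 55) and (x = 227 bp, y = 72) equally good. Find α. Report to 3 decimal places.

Set the two utilities equal: 801.1^α·55^(1−α) = 227^α·72^(1−α).
(801.1/227)^α = (72/55)^(1−α); take logs: α·ln(801.1/227) = (1−α)·ln(72/55), i.e. α·1.261036 = (1−α)·0.269333.
So α/(1−α) = (0.269333)/(1.261036) = 0.213581, and α = 0.213581/1.213581 ≈ 0.176.

α ≈ 0.176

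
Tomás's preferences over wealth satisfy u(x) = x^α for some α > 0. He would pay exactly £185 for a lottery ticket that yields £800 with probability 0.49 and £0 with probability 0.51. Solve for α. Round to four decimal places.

α ≈ 0.4872

The lottery's expected utility is 0.49·u(800) + 0.51·u(0) = 0.49·800^α (since u(0) = 0 for α > 0).
Indifference: 185^α = 0.49·800^α, so (185/800)^α = 0.49.
α = ln(0.49) / ln(185/800) = -0.7133499/-1.4642559 ≈ 0.4872.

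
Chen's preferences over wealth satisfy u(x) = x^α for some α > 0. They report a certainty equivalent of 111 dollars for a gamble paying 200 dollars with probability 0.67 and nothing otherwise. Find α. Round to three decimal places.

EU(lottery) = 0.67·200^α + 0.33·0 = 0.67·200^α.
Indifference: 111^α = 0.67·200^α, so (111/200)^α = 0.67.
Taking logs: α·ln(111/200) = ln(0.67), so α = -0.400478 / -0.588787 ≈ 0.680.

α ≈ 0.680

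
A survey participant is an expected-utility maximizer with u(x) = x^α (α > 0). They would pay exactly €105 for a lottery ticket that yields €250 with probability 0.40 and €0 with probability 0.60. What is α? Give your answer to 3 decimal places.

Since u(0) = 0, the lottery's EU is 0.40·250^α.
Setting u(105) equal to that: 105^α = 0.40·250^α ⇒ (105/250)^α = 0.40.
Take logs: α = ln 0.40 / ln(105/250) ≈ 1.05624.

α ≈ 1.056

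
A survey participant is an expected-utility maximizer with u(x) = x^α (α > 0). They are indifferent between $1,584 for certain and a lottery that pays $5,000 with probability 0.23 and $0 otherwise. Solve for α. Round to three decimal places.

α ≈ 1.279

Since u(0) = 0, the lottery's EU is 0.23·5000^α.
Equating: 1584^α = 0.23·5000^α, i.e. 0.3168^α = 0.23.
Taking logs: α·ln(1584/5000) = ln(0.23), so α = -1.469676 / -1.149485 ≈ 1.279.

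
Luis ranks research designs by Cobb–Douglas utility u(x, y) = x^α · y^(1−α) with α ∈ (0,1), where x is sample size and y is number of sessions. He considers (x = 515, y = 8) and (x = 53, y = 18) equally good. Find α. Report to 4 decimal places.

α ≈ 0.2629

The Cobb–Douglas utilities coincide, so 515^α·8^(1−α) = 53^α·18^(1−α).
Rearrange to (515/53)^α = (18/8)^(1−α) and take logs: α·2.2738750 = (1−α)·0.8109302.
With A = 2.2738750 and B = 0.8109302: α·A = (1−α)·B, so α = B/(A+B) = 0.8109302/3.0848052 ≈ 0.2629.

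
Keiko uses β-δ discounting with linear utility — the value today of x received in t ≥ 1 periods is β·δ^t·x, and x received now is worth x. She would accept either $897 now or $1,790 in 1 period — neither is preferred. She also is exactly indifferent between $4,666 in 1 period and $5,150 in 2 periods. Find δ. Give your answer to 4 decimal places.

δ ≈ 0.9060

From the later pair, β·δ^1·4666 = β·δ^2·5150; dividing through, δ = 4666/5150 = 0.90602.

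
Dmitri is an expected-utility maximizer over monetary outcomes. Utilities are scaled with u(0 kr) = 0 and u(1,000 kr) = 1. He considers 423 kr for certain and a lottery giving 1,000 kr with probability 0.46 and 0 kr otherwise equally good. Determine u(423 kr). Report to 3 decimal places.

By the standard-gamble method, u(423 kr) is just the indifference probability on the best outcome: 0.46.

0.460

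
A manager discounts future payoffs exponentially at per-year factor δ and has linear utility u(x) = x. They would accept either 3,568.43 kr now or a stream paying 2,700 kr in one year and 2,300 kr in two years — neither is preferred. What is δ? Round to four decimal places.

Present value of the stream is 2700·δ + 2300·δ². Indifference gives 2700δ + 2300δ² = 3568.43.
That is, 2300δ² + 2700δ − 3568.43 = 0, a quadratic in δ.
The positive root is δ = [−2700 + √(2700² + 4·2300·3568.43)] / (2·2300) = (−2700 + 6334.000)/4600 ≈ 0.7900.

δ ≈ 0.7900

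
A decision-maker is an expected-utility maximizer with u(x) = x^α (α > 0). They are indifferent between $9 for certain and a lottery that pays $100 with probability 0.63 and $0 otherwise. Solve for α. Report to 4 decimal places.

α ≈ 0.1919

EU(lottery) = 0.63·100^α + 0.37·0 = 0.63·100^α.
Setting u(9) equal to that: 9^α = 0.63·100^α ⇒ (9/100)^α = 0.63.
Take logs: α = ln 0.63 / ln(9/100) ≈ 0.191880.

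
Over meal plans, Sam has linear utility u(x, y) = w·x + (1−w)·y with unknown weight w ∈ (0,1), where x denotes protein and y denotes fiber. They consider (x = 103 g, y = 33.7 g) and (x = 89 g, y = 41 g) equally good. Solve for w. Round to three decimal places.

Indifference: w·103 + (1−w)·33.7 = w·89 + (1−w)·41.
Collecting terms: w·14 = (1−w)·7.3.
Hence w = 7.3/(14+7.3) = 7.3/21.3 = 0.343.

w = 0.343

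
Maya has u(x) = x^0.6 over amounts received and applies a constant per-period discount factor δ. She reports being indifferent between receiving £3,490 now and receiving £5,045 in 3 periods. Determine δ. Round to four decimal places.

δ ≈ 0.9290

Indifference means u(3490) = δ^3 · u(5045), so δ^3 = u(3490)/u(5045).
Since u(x) = x^0.6, δ^3 = (3490/5045)^0.6 = 0.69177^0.6 = 0.80164.
So δ = 0.80164^(1/3) ≈ 0.9290.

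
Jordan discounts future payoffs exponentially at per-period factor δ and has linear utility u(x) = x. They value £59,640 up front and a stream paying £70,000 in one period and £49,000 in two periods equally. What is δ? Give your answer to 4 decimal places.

δ ≈ 0.6000

The stream is worth 70000δ + 49000δ² today, so 70000δ + 49000δ² = 59640.
Rearranged: 49000δ² + 70000δ − 59640 = 0.
δ = (−70000 + √(70000² + 4·49000·59640)) / (2·49000) = (−70000 + √16589440000.00) / 98000 ≈ 0.6000.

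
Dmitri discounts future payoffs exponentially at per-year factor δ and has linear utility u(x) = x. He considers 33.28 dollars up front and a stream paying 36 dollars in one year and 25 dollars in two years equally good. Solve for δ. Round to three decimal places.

δ ≈ 0.640

Present value of the stream is 36·δ + 25·δ². Indifference gives 36δ + 25δ² = 33.28.
That is, 25δ² + 36δ − 33.28 = 0, a quadratic in δ.
δ = (−36 + √(36² + 4·25·33.28)) / (2·25) = (−36 + √4624.00) / 50 ≈ 0.640.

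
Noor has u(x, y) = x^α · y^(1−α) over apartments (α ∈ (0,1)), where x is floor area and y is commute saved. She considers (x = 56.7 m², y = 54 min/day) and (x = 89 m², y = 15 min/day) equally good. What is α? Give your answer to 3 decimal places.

Indifference: 56.7^α · 54^(1−α) = 89^α · 15^(1−α).
(56.7/89)^α = (15/54)^(1−α); take logs: α·ln(56.7/89) = (1−α)·ln(15/54), i.e. α·-0.450862 = (1−α)·-1.280934.
Thus α·(-1.731796) = -1.280934, so α = -1.280934/-1.731796 ≈ 0.740.

α ≈ 0.740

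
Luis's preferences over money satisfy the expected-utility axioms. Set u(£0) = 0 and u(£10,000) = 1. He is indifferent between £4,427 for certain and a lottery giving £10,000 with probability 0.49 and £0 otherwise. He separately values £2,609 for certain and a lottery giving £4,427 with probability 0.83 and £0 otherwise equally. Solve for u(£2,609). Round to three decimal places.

0.407

The first gamble pins u(£4,427): it must equal 0.49·1 + 0.51·0 = 0.49.
The second indifference gives u(£2,609) = 0.83·u(£4,427) + 0.17·u(£0) = 0.83·0.49 + 0.17·0.00 = 0.4067.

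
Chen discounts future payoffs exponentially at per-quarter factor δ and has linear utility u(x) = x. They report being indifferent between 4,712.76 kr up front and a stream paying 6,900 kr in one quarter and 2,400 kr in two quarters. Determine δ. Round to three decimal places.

Present value of the stream is 6900·δ + 2400·δ². Indifference gives 6900δ + 2400δ² = 4712.76.
Rearranged: 2400δ² + 6900δ − 4712.76 = 0.
The positive root is δ = [−6900 + √(6900² + 4·2400·4712.76)] / (2·2400) = (−6900 + 9636.000)/4800 ≈ 0.570.

δ ≈ 0.570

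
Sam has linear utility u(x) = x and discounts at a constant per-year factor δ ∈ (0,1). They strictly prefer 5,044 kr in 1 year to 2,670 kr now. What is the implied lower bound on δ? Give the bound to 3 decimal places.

The preference means 2670 < δ·5044.
Dividing through by 5044 gives δ > 0.52934.

δ > 0.529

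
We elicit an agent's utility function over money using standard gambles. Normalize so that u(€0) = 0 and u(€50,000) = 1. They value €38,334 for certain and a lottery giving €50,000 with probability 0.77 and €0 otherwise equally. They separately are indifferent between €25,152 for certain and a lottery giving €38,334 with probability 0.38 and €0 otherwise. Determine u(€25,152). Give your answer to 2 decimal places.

From the first indifference, u(€38,334) = 0.77·u(€50,000) + 0.23·u(€0) = 0.77·1 + 0.23·0 = 0.77.
The second indifference gives u(€25,152) = 0.38·u(€38,334) + 0.62·u(€0) = 0.38·0.77 + 0.62·0.00 = 0.2926.

0.29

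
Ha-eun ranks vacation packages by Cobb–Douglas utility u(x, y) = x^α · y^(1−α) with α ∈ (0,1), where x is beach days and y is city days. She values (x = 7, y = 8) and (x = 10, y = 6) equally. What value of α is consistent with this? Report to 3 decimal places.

α ≈ 0.446

Indifference: 7^α · 8^(1−α) = 10^α · 6^(1−α).
(7/10)^α = (6/8)^(1−α); take logs: α·ln(7/10) = (1−α)·ln(6/8), i.e. α·-0.356675 = (1−α)·-0.287682.
Thus α·(-0.644357) = -0.287682, so α = -0.287682/-0.644357 ≈ 0.446.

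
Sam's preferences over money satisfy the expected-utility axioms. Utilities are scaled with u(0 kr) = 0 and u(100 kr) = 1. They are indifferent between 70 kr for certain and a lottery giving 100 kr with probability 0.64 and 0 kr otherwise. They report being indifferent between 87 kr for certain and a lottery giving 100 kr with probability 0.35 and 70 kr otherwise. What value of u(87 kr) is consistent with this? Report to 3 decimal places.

0.766

From the first indifference, u(70 kr) = 0.64·u(100 kr) + 0.36·u(0 kr) = 0.64·1 + 0.36·0 = 0.64.
The second indifference gives u(87 kr) = 0.35·u(100 kr) + 0.65·u(70 kr) = 0.35·1.00 + 0.65·0.64 = 0.7660.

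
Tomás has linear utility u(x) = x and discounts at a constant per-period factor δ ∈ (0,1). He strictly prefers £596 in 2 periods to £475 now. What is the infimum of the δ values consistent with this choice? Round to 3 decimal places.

Comparing present values: 475 < δ^2·596.
Hence δ^2 > 475/596 = 0.79698, and x ↦ x^(1/2) is increasing on (0,∞).
δ > 0.79698^(1/2) = 0.893.

δ > 0.893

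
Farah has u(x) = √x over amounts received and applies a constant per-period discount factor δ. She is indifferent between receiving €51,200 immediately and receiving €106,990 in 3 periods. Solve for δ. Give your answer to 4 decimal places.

δ ≈ 0.8844

The payoff in 3 periods is discounted by δ^3, so u(51200) = δ^3·u(106990) and δ^3 = u(51200)/u(106990).
With u(x) = √x: δ^3 = √51200/√106990 = √(51200/106990) = 0.69177.
Hence δ = (0.69177)^(1/3) = 0.884412.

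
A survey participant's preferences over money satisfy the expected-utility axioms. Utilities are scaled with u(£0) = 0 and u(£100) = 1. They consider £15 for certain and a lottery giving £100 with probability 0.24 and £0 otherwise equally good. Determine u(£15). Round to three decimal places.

0.240

The indifference gives u(£15) = 0.24·u(£100) + 0.76·u(£0) = 0.24·1 + 0.76·0 = 0.24.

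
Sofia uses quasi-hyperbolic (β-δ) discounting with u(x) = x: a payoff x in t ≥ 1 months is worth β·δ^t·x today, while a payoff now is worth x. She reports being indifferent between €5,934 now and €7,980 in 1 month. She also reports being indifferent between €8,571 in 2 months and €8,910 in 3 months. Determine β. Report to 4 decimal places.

Both payoffs in the second observation are in the future, so β drops out: δ^2·8571 = δ^3·8910 ⇒ δ = 8571/8910 = 0.96195.
The first indifference: 5934 = β·δ·7980, so β = 5934/(δ·7980) = 5934/(0.96195·7980) ≈ 0.7730.

β ≈ 0.7730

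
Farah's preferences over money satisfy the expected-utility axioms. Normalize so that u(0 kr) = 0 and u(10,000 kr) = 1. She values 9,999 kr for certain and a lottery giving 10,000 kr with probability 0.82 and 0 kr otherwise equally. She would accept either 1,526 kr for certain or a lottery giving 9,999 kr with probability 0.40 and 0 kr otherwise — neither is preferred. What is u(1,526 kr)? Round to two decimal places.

0.33

First, u(9,999 kr) = 0.82·u(10,000 kr) + 0.18·u(0 kr) = 0.82.
Then u(1,526 kr) = 0.40·u(9,999 kr) + 0.60·u(0 kr) = 0.40·0.82 + 0.60·0.00 = 0.3280.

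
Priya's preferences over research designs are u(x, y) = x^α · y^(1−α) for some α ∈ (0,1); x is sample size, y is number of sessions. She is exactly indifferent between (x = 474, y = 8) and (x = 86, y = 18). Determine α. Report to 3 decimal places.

Indifference: 474^α · 8^(1−α) = 86^α · 18^(1−α).
Taking logs: α·ln 474 + (1−α)·ln 8 = α·ln 86 + (1−α)·ln 18, i.e. α·1.706860 = (1−α)·0.810930.
So α/(1−α) = (0.810930)/(1.706860) = 0.475100, and α = 0.475100/1.475100 ≈ 0.322.

α ≈ 0.322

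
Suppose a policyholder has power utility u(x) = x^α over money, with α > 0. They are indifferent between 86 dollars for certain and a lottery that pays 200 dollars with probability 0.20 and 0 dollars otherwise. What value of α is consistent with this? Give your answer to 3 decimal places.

α ≈ 1.907

The lottery's expected utility is 0.20·u(200) + 0.80·u(0) = 0.20·200^α (since u(0) = 0 for α > 0).
Indifference: 86^α = 0.20·200^α, so (86/200)^α = 0.20.
Taking logs: α·ln(86/200) = ln(0.20), so α = -1.609438 / -0.843970 ≈ 1.907.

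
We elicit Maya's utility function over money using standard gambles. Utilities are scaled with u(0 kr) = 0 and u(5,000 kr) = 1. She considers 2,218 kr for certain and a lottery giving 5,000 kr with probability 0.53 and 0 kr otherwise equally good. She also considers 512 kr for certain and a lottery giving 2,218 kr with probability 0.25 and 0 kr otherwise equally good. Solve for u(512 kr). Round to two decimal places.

0.13

The first gamble pins u(2,218 kr): it must equal 0.53·1 + 0.47·0 = 0.53.
Chaining: u(512 kr) = 0.25·0.53 + 0.75·0.00 = 0.1325.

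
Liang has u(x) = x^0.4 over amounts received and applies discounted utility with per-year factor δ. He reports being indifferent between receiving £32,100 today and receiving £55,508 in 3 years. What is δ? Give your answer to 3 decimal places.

Equating discounted utilities: u(32100) = δ^3·u(55508) ⇒ δ^3 = u(32100)/u(55508).
With u(x) = x^0.4: δ^3 = 32100^0.4/55508^0.4 = (32100/55508)^0.4 = 0.80327.
Taking the cube root: δ = 0.80327^(1/3) ≈ 0.930.

δ ≈ 0.930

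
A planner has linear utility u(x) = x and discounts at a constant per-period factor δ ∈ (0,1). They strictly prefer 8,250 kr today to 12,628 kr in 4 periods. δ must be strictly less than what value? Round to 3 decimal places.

Under u(x) = x this choice says 8250 > δ^4·12628.
So δ^4 < 8250/12628 = 0.65331; taking the 4th root of both positive sides preserves the inequality.
δ < 0.65331^(1/4) = 0.899.

δ < 0.899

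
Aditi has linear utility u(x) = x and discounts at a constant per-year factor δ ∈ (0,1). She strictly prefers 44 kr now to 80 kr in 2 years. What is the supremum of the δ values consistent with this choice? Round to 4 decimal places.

δ < 0.7416

Under u(x) = x this choice says 44 > δ^2·80.
So δ^2 < 44/80 = 0.55000; taking the square root of both positive sides preserves the inequality.
δ < (44/80)^(1/2) ≈ 0.7416.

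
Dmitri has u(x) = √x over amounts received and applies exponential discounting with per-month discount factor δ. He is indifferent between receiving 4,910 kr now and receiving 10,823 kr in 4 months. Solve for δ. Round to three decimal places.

δ ≈ 0.906

The payoff in 4 months is discounted by δ^4, so u(4910) = δ^4·u(10823) and δ^4 = u(4910)/u(10823).
With u(x) = √x: δ^4 = √4910/√10823 = √(4910/10823) = 0.67355.
Taking the 4th root: δ = 0.67355^(1/4) ≈ 0.906.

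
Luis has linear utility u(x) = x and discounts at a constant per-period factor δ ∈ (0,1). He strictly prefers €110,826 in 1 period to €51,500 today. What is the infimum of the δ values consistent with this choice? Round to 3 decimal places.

δ > 0.465

Under u(x) = x this choice says 51500 < δ·110826.
Dividing through by 110826 gives δ > 0.46469.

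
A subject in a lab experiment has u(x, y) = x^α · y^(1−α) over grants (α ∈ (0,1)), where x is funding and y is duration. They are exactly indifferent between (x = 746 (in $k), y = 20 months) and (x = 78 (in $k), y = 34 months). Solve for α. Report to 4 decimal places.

α ≈ 0.1903

Set the two utilities equal: 746^α·20^(1−α) = 78^α·34^(1−α).
Rearrange to (746/78)^α = (34/20)^(1−α) and take logs: α·2.2580168 = (1−α)·0.5306283.
So α/(1−α) = (0.5306283)/(2.2580168) = 0.2349975, and α = 0.2349975/1.2349975 ≈ 0.1903.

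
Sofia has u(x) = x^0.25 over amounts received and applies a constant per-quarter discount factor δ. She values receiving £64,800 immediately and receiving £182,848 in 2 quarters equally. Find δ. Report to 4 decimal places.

δ ≈ 0.8784

Indifference means u(64800) = δ^2 · u(182848), so δ^2 = u(64800)/u(182848).
With u(x) = x^0.25: δ^2 = 64800^0.25/182848^0.25 = (64800/182848)^0.25 = 0.77156.
Hence δ = (0.77156)^(1/2) = 0.878386.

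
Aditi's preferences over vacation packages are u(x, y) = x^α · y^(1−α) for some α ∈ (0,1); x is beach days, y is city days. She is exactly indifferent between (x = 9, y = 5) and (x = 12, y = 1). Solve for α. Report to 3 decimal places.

α ≈ 0.848

Indifference: 9^α · 5^(1−α) = 12^α · 1^(1−α).
Taking logs: α·ln 9 + (1−α)·ln 5 = α·ln 12 + (1−α)·ln 1, i.e. α·-0.287682 = (1−α)·-1.609438.
With A = -0.287682 and B = -1.609438: α·A = (1−α)·B, so α = B/(A+B) = -1.609438/-1.897120 ≈ 0.848.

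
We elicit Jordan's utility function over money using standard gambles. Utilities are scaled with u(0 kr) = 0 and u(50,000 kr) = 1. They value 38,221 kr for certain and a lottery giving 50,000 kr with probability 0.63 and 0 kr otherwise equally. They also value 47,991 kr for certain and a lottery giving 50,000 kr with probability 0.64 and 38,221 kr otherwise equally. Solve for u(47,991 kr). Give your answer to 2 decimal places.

0.87

The first gamble pins u(38,221 kr): it must equal 0.63·1 + 0.37·0 = 0.63.
Then u(47,991 kr) = 0.64·u(50,000 kr) + 0.36·u(38,221 kr) = 0.64·1.00 + 0.36·0.63 = 0.8668.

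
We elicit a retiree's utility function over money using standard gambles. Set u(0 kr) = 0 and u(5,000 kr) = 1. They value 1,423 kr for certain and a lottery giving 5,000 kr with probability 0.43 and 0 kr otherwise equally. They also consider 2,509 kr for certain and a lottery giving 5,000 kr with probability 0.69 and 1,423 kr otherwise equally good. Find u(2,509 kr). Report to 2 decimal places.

First, u(1,423 kr) = 0.43·u(5,000 kr) + 0.57·u(0 kr) = 0.43.
Then u(2,509 kr) = 0.69·u(5,000 kr) + 0.31·u(1,423 kr) = 0.69·1.00 + 0.31·0.43 = 0.8233.

0.82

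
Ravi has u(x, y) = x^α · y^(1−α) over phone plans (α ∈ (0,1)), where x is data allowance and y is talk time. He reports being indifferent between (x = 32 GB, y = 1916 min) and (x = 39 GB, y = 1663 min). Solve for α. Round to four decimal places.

Set the two utilities equal: 32^α·1916^(1−α) = 39^α·1663^(1−α).
Taking logs: α·ln 32 + (1−α)·ln 1916 = α·ln 39 + (1−α)·ln 1663, i.e. α·-0.1978257 = (1−α)·-0.1416165.
Thus α·(-0.3394422) = -0.1416165, so α = -0.1416165/-0.3394422 ≈ 0.4172.

α ≈ 0.4172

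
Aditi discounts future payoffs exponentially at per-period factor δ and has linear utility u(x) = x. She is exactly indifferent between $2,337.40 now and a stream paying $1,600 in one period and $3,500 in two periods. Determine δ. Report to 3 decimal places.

δ ≈ 0.620

The stream is worth 1600δ + 3500δ² today, so 1600δ + 3500δ² = 2337.40.
So 3500δ² + 1600δ − 2337.40 = 0.
δ = (−1600 + √(1600² + 4·3500·2337.40)) / (2·3500) = (−1600 + √35283600.00) / 7000 ≈ 0.620.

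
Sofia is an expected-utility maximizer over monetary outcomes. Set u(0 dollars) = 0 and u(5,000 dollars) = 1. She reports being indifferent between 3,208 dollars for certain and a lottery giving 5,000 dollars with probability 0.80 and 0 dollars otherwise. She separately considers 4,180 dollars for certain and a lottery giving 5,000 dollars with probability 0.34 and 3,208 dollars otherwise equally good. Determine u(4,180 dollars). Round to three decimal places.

First, u(3,208 dollars) = 0.80·u(5,000 dollars) + 0.20·u(0 dollars) = 0.80.
Then u(4,180 dollars) = 0.34·u(5,000 dollars) + 0.66·u(3,208 dollars) = 0.34·1.00 + 0.66·0.80 = 0.8680.

0.868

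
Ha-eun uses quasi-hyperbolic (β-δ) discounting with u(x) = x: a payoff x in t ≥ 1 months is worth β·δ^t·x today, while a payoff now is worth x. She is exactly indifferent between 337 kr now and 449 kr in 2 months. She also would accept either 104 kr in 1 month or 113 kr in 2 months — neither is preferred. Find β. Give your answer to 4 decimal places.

β ≈ 0.8861

Both payoffs in the second observation are in the future, so β drops out: δ^1·104 = δ^2·113 ⇒ δ = 104/113 = 0.92035.
Now use the now-vs-future pair: 337 = β·δ^2·449 gives β = 337/(0.84705·449) ≈ 0.8861.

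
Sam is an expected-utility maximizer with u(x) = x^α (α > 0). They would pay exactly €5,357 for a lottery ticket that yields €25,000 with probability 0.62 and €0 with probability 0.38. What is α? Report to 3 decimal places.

The lottery's expected utility is 0.62·u(25000) + 0.38·u(0) = 0.62·25000^α (since u(0) = 0 for α > 0).
Equating: 5357^α = 0.62·25000^α, i.e. 0.2143^α = 0.62.
Take logs: α = ln 0.62 / ln(5357/25000) ≈ 0.31032.

α ≈ 0.310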